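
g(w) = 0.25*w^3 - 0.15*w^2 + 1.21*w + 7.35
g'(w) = 0.75*w^2 - 0.3*w + 1.21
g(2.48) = 13.24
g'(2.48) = 5.08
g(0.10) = 7.47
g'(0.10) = 1.19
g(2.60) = 13.88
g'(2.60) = 5.50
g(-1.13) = 5.43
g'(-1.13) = 2.51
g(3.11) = 17.18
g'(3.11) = 7.53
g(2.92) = 15.83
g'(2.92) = 6.73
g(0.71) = 8.22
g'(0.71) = 1.38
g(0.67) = 8.17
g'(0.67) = 1.35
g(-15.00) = -888.30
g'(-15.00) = 174.46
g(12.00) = 432.27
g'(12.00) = 105.61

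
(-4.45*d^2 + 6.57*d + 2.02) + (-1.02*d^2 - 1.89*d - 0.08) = -5.47*d^2 + 4.68*d + 1.94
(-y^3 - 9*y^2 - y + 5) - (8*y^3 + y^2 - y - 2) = -9*y^3 - 10*y^2 + 7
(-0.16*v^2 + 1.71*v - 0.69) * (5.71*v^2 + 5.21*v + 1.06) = -0.9136*v^4 + 8.9305*v^3 + 4.7996*v^2 - 1.7823*v - 0.7314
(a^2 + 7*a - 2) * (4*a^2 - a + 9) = 4*a^4 + 27*a^3 - 6*a^2 + 65*a - 18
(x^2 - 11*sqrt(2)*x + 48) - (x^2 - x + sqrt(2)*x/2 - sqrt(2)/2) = -23*sqrt(2)*x/2 + x + sqrt(2)/2 + 48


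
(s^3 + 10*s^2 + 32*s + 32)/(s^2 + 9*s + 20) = (s^2 + 6*s + 8)/(s + 5)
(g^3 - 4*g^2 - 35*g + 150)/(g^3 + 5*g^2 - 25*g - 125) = (g^2 + g - 30)/(g^2 + 10*g + 25)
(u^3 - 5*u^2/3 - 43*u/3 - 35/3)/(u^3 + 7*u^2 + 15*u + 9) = (3*u^2 - 8*u - 35)/(3*(u^2 + 6*u + 9))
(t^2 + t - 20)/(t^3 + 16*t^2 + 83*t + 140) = (t - 4)/(t^2 + 11*t + 28)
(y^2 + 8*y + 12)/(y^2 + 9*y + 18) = (y + 2)/(y + 3)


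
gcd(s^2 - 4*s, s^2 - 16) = s - 4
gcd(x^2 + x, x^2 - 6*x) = x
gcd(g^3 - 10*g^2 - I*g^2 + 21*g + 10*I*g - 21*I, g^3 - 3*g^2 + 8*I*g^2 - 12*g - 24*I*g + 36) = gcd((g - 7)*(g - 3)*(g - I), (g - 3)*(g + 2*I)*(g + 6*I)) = g - 3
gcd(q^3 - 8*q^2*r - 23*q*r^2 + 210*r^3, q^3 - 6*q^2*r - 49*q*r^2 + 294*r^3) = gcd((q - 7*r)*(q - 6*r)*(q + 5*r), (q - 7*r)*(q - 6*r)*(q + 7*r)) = q^2 - 13*q*r + 42*r^2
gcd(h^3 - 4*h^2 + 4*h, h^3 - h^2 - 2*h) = h^2 - 2*h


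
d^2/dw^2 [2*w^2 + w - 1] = 4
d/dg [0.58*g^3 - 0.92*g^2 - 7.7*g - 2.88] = 1.74*g^2 - 1.84*g - 7.7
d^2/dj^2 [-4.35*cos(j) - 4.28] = 4.35*cos(j)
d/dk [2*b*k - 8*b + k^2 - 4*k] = 2*b + 2*k - 4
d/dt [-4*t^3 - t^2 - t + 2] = -12*t^2 - 2*t - 1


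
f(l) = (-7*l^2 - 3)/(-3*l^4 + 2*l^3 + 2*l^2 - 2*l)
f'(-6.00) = 0.02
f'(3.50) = -0.18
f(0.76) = 14.44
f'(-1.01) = 87.60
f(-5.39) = 0.07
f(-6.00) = 0.06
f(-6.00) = 0.06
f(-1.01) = 9.04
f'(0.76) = -0.75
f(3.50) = 0.26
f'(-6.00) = 0.02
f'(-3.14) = 0.15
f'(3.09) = -0.28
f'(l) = -14*l/(-3*l^4 + 2*l^3 + 2*l^2 - 2*l) + (-7*l^2 - 3)*(12*l^3 - 6*l^2 - 4*l + 2)/(-3*l^4 + 2*l^3 + 2*l^2 - 2*l)^2 = 2*(-21*l^5 + 7*l^4 - 18*l^3 + 16*l^2 + 6*l - 3)/(l^2*(9*l^6 - 12*l^5 - 8*l^4 + 20*l^3 - 4*l^2 - 8*l + 4))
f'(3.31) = -0.21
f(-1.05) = 6.47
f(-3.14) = 0.22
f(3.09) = 0.35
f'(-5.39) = 0.03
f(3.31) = 0.29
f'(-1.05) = 46.99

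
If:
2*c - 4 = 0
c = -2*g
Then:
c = 2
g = -1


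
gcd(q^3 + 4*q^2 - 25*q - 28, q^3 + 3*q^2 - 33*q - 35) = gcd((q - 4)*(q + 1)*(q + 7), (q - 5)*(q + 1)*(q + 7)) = q^2 + 8*q + 7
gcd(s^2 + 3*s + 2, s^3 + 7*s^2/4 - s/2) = s + 2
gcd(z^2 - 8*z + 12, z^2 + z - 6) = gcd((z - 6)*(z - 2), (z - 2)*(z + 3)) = z - 2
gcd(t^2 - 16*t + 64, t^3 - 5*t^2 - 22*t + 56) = 1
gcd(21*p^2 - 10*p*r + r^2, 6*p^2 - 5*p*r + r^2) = 3*p - r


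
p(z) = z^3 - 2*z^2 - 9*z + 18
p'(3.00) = 6.00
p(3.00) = 0.00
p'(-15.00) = 726.00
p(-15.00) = -3672.00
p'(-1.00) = -2.00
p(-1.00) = 24.00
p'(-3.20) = 34.52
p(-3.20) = -6.45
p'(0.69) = -10.33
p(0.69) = 11.17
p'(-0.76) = -4.23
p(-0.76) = 23.25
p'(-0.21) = -8.03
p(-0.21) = 19.79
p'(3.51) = 13.92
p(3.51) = 5.01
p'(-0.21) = -8.03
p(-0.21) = 19.79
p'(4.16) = 26.28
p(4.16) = 17.94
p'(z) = 3*z^2 - 4*z - 9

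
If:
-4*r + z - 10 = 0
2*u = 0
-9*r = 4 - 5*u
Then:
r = -4/9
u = 0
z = 74/9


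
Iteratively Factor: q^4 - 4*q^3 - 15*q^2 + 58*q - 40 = (q - 2)*(q^3 - 2*q^2 - 19*q + 20) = (q - 2)*(q + 4)*(q^2 - 6*q + 5) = (q - 5)*(q - 2)*(q + 4)*(q - 1)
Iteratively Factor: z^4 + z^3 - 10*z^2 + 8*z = (z - 2)*(z^3 + 3*z^2 - 4*z) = (z - 2)*(z + 4)*(z^2 - z) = (z - 2)*(z - 1)*(z + 4)*(z)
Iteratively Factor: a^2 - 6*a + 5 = (a - 1)*(a - 5)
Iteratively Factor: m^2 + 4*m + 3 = (m + 3)*(m + 1)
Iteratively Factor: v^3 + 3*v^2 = (v + 3)*(v^2) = v*(v + 3)*(v)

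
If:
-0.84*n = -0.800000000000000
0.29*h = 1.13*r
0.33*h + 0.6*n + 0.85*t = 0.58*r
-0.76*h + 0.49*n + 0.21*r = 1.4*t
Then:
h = 3.45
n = 0.95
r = 0.89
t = -1.41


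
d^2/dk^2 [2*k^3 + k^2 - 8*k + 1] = 12*k + 2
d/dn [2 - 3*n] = -3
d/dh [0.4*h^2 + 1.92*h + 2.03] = 0.8*h + 1.92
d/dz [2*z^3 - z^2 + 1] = 2*z*(3*z - 1)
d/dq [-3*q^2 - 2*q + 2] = -6*q - 2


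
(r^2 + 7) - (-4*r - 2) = r^2 + 4*r + 9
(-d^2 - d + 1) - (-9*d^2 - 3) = 8*d^2 - d + 4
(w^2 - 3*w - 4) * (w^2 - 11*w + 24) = w^4 - 14*w^3 + 53*w^2 - 28*w - 96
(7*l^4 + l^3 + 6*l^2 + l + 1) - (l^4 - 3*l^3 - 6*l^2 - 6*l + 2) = 6*l^4 + 4*l^3 + 12*l^2 + 7*l - 1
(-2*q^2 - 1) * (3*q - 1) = -6*q^3 + 2*q^2 - 3*q + 1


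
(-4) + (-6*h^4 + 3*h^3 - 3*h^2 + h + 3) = -6*h^4 + 3*h^3 - 3*h^2 + h - 1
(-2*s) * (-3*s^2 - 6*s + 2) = 6*s^3 + 12*s^2 - 4*s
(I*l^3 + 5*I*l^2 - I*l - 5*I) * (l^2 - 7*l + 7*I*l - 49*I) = I*l^5 - 7*l^4 - 2*I*l^4 + 14*l^3 - 36*I*l^3 + 252*l^2 + 2*I*l^2 - 14*l + 35*I*l - 245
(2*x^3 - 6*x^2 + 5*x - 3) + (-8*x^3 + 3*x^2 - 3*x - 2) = -6*x^3 - 3*x^2 + 2*x - 5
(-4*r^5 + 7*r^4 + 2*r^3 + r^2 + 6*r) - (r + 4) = -4*r^5 + 7*r^4 + 2*r^3 + r^2 + 5*r - 4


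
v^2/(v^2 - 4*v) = v/(v - 4)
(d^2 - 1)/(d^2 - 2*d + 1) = (d + 1)/(d - 1)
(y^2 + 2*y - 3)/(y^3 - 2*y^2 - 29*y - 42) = (y - 1)/(y^2 - 5*y - 14)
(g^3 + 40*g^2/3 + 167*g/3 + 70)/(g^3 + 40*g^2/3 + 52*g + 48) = (3*g^2 + 22*g + 35)/(3*g^2 + 22*g + 24)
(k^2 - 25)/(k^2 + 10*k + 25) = (k - 5)/(k + 5)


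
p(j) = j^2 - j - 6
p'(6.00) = 11.00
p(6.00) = 24.00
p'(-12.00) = -25.00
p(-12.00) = 150.00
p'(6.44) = 11.88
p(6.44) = 29.03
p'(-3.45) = -7.90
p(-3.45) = 9.35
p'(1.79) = 2.58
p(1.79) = -4.59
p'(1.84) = 2.68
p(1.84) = -4.45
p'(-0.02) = -1.04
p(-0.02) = -5.98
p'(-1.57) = -4.14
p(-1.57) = -1.97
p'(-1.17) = -3.34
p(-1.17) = -3.46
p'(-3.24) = -7.48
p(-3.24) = 7.74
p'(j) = 2*j - 1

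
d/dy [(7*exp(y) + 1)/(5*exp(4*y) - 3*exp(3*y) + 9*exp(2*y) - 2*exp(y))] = (-105*exp(4*y) + 22*exp(3*y) - 54*exp(2*y) - 18*exp(y) + 2)*exp(-y)/(25*exp(6*y) - 30*exp(5*y) + 99*exp(4*y) - 74*exp(3*y) + 93*exp(2*y) - 36*exp(y) + 4)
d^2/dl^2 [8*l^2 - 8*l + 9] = 16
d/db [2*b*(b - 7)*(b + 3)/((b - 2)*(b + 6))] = 2*(b^4 + 8*b^3 - 31*b^2 + 96*b + 252)/(b^4 + 8*b^3 - 8*b^2 - 96*b + 144)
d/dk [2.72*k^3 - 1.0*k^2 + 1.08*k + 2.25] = 8.16*k^2 - 2.0*k + 1.08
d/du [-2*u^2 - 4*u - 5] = -4*u - 4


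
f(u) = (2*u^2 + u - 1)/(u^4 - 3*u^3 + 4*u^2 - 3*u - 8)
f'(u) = (4*u + 1)/(u^4 - 3*u^3 + 4*u^2 - 3*u - 8) + (2*u^2 + u - 1)*(-4*u^3 + 9*u^2 - 8*u + 3)/(u^4 - 3*u^3 + 4*u^2 - 3*u - 8)^2 = (-4*u^5 + 3*u^4 + 10*u^3 - 19*u^2 - 24*u - 11)/(u^8 - 6*u^7 + 17*u^6 - 30*u^5 + 18*u^4 + 24*u^3 - 55*u^2 + 48*u + 64)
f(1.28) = -0.40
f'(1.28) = -0.73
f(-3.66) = 0.06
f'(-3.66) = 0.02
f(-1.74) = 0.10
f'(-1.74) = 0.01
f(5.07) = 0.16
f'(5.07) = -0.09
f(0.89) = -0.16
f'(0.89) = -0.50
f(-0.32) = 0.17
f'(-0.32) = -0.13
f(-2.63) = 0.08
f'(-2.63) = 0.02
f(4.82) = 0.18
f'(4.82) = -0.11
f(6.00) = 0.10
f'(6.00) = -0.04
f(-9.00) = 0.02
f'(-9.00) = 0.00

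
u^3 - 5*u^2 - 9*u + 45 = (u - 5)*(u - 3)*(u + 3)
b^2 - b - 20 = (b - 5)*(b + 4)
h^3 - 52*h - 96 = (h - 8)*(h + 2)*(h + 6)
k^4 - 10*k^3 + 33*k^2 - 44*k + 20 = (k - 5)*(k - 2)^2*(k - 1)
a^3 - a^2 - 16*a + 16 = (a - 4)*(a - 1)*(a + 4)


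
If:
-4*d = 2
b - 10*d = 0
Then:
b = -5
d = -1/2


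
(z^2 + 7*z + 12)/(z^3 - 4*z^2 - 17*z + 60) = (z + 3)/(z^2 - 8*z + 15)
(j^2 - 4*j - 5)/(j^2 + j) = (j - 5)/j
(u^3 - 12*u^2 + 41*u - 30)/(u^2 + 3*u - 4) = (u^2 - 11*u + 30)/(u + 4)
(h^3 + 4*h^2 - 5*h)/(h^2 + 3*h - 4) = h*(h + 5)/(h + 4)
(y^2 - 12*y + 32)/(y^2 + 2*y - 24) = (y - 8)/(y + 6)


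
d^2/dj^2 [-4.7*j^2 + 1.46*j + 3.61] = -9.40000000000000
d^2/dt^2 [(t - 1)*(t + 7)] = 2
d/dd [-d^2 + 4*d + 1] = 4 - 2*d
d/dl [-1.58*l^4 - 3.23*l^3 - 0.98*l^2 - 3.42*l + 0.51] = -6.32*l^3 - 9.69*l^2 - 1.96*l - 3.42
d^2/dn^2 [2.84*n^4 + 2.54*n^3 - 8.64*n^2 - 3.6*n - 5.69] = 34.08*n^2 + 15.24*n - 17.28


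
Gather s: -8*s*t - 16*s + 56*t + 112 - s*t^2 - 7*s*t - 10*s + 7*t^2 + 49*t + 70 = s*(-t^2 - 15*t - 26) + 7*t^2 + 105*t + 182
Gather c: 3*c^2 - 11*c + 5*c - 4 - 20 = 3*c^2 - 6*c - 24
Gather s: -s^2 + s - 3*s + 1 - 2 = -s^2 - 2*s - 1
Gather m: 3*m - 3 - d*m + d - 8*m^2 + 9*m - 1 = d - 8*m^2 + m*(12 - d) - 4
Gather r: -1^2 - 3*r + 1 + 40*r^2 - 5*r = 40*r^2 - 8*r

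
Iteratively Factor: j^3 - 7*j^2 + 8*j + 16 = (j + 1)*(j^2 - 8*j + 16) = (j - 4)*(j + 1)*(j - 4)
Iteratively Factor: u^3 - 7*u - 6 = (u + 1)*(u^2 - u - 6) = (u + 1)*(u + 2)*(u - 3)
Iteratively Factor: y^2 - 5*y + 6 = (y - 3)*(y - 2)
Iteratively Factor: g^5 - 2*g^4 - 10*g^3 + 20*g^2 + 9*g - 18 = (g - 2)*(g^4 - 10*g^2 + 9) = (g - 3)*(g - 2)*(g^3 + 3*g^2 - g - 3) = (g - 3)*(g - 2)*(g - 1)*(g^2 + 4*g + 3) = (g - 3)*(g - 2)*(g - 1)*(g + 3)*(g + 1)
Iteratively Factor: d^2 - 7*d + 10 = (d - 5)*(d - 2)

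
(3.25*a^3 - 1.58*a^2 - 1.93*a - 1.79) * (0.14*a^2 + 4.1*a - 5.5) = 0.455*a^5 + 13.1038*a^4 - 24.6232*a^3 + 0.526400000000002*a^2 + 3.276*a + 9.845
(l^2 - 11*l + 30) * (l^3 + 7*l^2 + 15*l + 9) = l^5 - 4*l^4 - 32*l^3 + 54*l^2 + 351*l + 270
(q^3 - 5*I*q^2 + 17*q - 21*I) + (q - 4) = q^3 - 5*I*q^2 + 18*q - 4 - 21*I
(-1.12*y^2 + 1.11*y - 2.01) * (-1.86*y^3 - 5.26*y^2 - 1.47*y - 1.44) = 2.0832*y^5 + 3.8266*y^4 - 0.4536*y^3 + 10.5537*y^2 + 1.3563*y + 2.8944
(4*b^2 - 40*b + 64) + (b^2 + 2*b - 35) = 5*b^2 - 38*b + 29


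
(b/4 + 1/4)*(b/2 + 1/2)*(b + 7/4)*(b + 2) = b^4/8 + 23*b^3/32 + 3*b^2/2 + 43*b/32 + 7/16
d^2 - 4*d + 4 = (d - 2)^2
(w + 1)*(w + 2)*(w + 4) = w^3 + 7*w^2 + 14*w + 8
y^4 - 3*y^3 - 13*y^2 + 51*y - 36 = (y - 3)^2*(y - 1)*(y + 4)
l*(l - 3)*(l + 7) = l^3 + 4*l^2 - 21*l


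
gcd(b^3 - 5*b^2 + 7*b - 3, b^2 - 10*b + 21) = b - 3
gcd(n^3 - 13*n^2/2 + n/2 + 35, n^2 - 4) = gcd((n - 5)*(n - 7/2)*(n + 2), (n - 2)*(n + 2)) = n + 2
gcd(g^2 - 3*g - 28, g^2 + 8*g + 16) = g + 4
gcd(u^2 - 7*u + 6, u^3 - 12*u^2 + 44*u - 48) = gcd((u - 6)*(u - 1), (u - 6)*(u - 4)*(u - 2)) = u - 6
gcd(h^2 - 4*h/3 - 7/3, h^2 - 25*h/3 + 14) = h - 7/3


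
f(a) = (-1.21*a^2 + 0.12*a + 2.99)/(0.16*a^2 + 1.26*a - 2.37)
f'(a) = (0.12 - 2.42*a)/(0.16*a^2 + 1.26*a - 2.37) + (-0.32*a - 1.26)*(-1.21*a^2 + 0.12*a + 2.99)/(0.16*a^2 + 1.26*a - 2.37)^2 = (-1.5438*a^2 + 4.7786*a - 4.0518)/(0.0256*a^4 + 0.4032*a^3 + 0.8292*a^2 - 5.9724*a + 5.6169)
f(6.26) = -3.71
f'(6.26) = -0.25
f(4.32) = -3.15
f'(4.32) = -0.33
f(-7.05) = 17.57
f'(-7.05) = -10.51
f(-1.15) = -0.35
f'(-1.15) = -0.89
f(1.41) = -2.74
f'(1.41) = -5.06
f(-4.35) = 4.24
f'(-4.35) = -2.32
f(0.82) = -1.85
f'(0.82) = -0.78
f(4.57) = -3.23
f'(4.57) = -0.32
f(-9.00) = 128.13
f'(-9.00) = -305.97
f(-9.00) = 128.13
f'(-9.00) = -305.97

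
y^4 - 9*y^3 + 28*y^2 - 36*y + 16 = (y - 4)*(y - 2)^2*(y - 1)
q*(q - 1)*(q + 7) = q^3 + 6*q^2 - 7*q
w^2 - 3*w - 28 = (w - 7)*(w + 4)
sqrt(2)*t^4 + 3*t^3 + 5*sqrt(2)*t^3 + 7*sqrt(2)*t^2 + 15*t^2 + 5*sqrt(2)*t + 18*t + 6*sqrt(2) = (t + 2)*(t + 3)*(t + sqrt(2))*(sqrt(2)*t + 1)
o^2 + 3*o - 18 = (o - 3)*(o + 6)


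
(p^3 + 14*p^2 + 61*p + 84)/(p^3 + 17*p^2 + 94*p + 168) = (p + 3)/(p + 6)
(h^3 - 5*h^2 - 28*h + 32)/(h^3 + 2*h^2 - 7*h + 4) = (h - 8)/(h - 1)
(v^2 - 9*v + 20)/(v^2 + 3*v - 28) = (v - 5)/(v + 7)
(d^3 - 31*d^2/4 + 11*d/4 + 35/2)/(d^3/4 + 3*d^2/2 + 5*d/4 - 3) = (4*d^3 - 31*d^2 + 11*d + 70)/(d^3 + 6*d^2 + 5*d - 12)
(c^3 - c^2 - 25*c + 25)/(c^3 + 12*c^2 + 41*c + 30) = (c^2 - 6*c + 5)/(c^2 + 7*c + 6)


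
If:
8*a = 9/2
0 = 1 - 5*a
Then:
No Solution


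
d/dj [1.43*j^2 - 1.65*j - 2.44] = 2.86*j - 1.65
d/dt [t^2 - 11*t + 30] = 2*t - 11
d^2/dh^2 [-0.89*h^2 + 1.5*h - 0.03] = -1.78000000000000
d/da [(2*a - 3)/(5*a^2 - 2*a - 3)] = 2*(-5*a^2 + 15*a - 6)/(25*a^4 - 20*a^3 - 26*a^2 + 12*a + 9)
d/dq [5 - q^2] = -2*q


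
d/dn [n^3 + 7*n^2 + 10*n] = 3*n^2 + 14*n + 10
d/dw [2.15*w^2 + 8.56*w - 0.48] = 4.3*w + 8.56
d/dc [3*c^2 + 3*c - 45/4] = 6*c + 3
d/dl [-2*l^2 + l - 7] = 1 - 4*l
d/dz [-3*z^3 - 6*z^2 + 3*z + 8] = -9*z^2 - 12*z + 3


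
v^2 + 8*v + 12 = (v + 2)*(v + 6)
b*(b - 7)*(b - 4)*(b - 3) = b^4 - 14*b^3 + 61*b^2 - 84*b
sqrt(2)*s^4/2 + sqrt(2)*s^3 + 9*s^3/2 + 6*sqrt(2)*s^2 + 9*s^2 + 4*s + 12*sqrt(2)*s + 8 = (s + 2)*(s + 2*sqrt(2))^2*(sqrt(2)*s/2 + 1/2)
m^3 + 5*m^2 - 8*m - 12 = (m - 2)*(m + 1)*(m + 6)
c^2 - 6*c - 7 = (c - 7)*(c + 1)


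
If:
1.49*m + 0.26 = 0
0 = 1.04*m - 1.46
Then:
No Solution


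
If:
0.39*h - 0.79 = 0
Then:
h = 2.03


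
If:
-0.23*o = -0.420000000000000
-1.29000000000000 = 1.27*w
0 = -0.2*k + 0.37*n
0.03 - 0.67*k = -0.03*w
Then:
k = -0.00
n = -0.00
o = 1.83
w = -1.02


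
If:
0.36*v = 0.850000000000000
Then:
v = 2.36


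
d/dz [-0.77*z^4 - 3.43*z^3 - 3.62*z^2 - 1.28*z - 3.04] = -3.08*z^3 - 10.29*z^2 - 7.24*z - 1.28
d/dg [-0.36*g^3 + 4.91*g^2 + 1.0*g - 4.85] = -1.08*g^2 + 9.82*g + 1.0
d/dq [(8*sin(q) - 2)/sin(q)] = 2*cos(q)/sin(q)^2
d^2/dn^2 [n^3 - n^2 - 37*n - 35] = 6*n - 2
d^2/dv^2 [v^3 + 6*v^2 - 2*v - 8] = 6*v + 12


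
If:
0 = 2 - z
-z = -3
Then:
No Solution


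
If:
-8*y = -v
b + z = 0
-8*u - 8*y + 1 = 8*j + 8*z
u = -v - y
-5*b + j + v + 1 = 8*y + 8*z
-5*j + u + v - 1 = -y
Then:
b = -4/15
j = -1/5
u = 21/320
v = -7/120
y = -7/960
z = 4/15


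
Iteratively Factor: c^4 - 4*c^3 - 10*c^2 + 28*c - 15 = (c - 1)*(c^3 - 3*c^2 - 13*c + 15) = (c - 1)^2*(c^2 - 2*c - 15) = (c - 1)^2*(c + 3)*(c - 5)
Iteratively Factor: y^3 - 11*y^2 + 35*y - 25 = (y - 1)*(y^2 - 10*y + 25) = (y - 5)*(y - 1)*(y - 5)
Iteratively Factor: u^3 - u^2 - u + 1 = (u + 1)*(u^2 - 2*u + 1) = (u - 1)*(u + 1)*(u - 1)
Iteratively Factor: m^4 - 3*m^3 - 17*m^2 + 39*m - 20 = (m - 1)*(m^3 - 2*m^2 - 19*m + 20) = (m - 1)*(m + 4)*(m^2 - 6*m + 5) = (m - 5)*(m - 1)*(m + 4)*(m - 1)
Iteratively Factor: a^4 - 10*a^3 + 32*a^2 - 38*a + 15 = (a - 3)*(a^3 - 7*a^2 + 11*a - 5) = (a - 3)*(a - 1)*(a^2 - 6*a + 5) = (a - 3)*(a - 1)^2*(a - 5)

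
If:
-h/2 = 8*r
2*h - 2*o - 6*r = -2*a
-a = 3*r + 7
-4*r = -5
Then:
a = -43/4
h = -20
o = -69/2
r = 5/4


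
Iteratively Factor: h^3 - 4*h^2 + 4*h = (h)*(h^2 - 4*h + 4) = h*(h - 2)*(h - 2)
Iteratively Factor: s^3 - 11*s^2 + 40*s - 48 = (s - 4)*(s^2 - 7*s + 12) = (s - 4)^2*(s - 3)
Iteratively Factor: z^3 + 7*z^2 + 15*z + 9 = (z + 3)*(z^2 + 4*z + 3) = (z + 1)*(z + 3)*(z + 3)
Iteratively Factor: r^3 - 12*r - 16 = (r + 2)*(r^2 - 2*r - 8) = (r + 2)^2*(r - 4)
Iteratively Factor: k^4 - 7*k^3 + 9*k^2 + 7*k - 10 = (k - 1)*(k^3 - 6*k^2 + 3*k + 10) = (k - 5)*(k - 1)*(k^2 - k - 2) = (k - 5)*(k - 2)*(k - 1)*(k + 1)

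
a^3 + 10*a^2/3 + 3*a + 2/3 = (a + 1/3)*(a + 1)*(a + 2)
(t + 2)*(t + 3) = t^2 + 5*t + 6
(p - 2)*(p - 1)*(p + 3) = p^3 - 7*p + 6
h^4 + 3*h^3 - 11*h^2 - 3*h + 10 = (h - 2)*(h - 1)*(h + 1)*(h + 5)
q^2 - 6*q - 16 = (q - 8)*(q + 2)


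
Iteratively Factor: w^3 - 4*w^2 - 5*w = (w - 5)*(w^2 + w) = (w - 5)*(w + 1)*(w)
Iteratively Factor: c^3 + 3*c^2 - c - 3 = (c - 1)*(c^2 + 4*c + 3) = (c - 1)*(c + 3)*(c + 1)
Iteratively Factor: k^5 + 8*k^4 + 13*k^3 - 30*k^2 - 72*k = (k - 2)*(k^4 + 10*k^3 + 33*k^2 + 36*k) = (k - 2)*(k + 3)*(k^3 + 7*k^2 + 12*k) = (k - 2)*(k + 3)*(k + 4)*(k^2 + 3*k) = (k - 2)*(k + 3)^2*(k + 4)*(k)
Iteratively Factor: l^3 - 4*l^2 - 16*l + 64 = (l - 4)*(l^2 - 16) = (l - 4)*(l + 4)*(l - 4)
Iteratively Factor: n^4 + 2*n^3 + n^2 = (n)*(n^3 + 2*n^2 + n) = n*(n + 1)*(n^2 + n) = n*(n + 1)^2*(n)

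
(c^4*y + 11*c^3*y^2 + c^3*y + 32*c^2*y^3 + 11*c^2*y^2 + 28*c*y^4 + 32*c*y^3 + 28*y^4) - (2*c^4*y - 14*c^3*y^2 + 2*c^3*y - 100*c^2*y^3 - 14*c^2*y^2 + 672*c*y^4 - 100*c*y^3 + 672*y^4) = -c^4*y + 25*c^3*y^2 - c^3*y + 132*c^2*y^3 + 25*c^2*y^2 - 644*c*y^4 + 132*c*y^3 - 644*y^4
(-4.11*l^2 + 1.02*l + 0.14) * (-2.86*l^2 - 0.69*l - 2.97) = 11.7546*l^4 - 0.0812999999999997*l^3 + 11.1025*l^2 - 3.126*l - 0.4158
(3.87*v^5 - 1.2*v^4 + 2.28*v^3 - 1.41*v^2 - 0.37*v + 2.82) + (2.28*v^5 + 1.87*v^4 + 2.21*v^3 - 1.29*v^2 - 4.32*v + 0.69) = 6.15*v^5 + 0.67*v^4 + 4.49*v^3 - 2.7*v^2 - 4.69*v + 3.51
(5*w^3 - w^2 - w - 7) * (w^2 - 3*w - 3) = 5*w^5 - 16*w^4 - 13*w^3 - w^2 + 24*w + 21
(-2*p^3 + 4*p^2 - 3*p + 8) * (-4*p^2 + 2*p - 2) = 8*p^5 - 20*p^4 + 24*p^3 - 46*p^2 + 22*p - 16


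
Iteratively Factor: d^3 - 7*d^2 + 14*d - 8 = (d - 4)*(d^2 - 3*d + 2) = (d - 4)*(d - 2)*(d - 1)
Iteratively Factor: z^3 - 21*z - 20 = (z + 1)*(z^2 - z - 20) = (z + 1)*(z + 4)*(z - 5)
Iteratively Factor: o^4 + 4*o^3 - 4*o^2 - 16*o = (o - 2)*(o^3 + 6*o^2 + 8*o) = o*(o - 2)*(o^2 + 6*o + 8) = o*(o - 2)*(o + 2)*(o + 4)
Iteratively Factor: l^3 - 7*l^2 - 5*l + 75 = (l + 3)*(l^2 - 10*l + 25) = (l - 5)*(l + 3)*(l - 5)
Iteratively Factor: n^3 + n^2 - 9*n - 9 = (n + 3)*(n^2 - 2*n - 3) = (n - 3)*(n + 3)*(n + 1)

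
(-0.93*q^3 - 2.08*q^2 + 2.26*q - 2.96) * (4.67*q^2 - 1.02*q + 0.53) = -4.3431*q^5 - 8.765*q^4 + 12.1829*q^3 - 17.2308*q^2 + 4.217*q - 1.5688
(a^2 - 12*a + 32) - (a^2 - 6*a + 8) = 24 - 6*a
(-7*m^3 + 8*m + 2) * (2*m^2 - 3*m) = -14*m^5 + 21*m^4 + 16*m^3 - 20*m^2 - 6*m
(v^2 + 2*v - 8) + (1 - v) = v^2 + v - 7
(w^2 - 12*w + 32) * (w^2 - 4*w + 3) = w^4 - 16*w^3 + 83*w^2 - 164*w + 96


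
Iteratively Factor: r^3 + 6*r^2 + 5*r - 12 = (r + 4)*(r^2 + 2*r - 3) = (r + 3)*(r + 4)*(r - 1)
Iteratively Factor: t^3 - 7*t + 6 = (t - 2)*(t^2 + 2*t - 3) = (t - 2)*(t + 3)*(t - 1)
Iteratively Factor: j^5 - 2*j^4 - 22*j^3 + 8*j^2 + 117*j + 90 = (j + 3)*(j^4 - 5*j^3 - 7*j^2 + 29*j + 30) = (j - 3)*(j + 3)*(j^3 - 2*j^2 - 13*j - 10) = (j - 5)*(j - 3)*(j + 3)*(j^2 + 3*j + 2) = (j - 5)*(j - 3)*(j + 2)*(j + 3)*(j + 1)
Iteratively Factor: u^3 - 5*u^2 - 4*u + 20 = (u - 5)*(u^2 - 4) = (u - 5)*(u + 2)*(u - 2)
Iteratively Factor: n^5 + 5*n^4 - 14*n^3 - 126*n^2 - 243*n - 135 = (n + 1)*(n^4 + 4*n^3 - 18*n^2 - 108*n - 135) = (n + 1)*(n + 3)*(n^3 + n^2 - 21*n - 45) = (n + 1)*(n + 3)^2*(n^2 - 2*n - 15) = (n - 5)*(n + 1)*(n + 3)^2*(n + 3)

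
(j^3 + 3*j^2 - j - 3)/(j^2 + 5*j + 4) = (j^2 + 2*j - 3)/(j + 4)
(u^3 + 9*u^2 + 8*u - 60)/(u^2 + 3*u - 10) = u + 6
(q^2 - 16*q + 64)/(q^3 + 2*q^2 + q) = (q^2 - 16*q + 64)/(q*(q^2 + 2*q + 1))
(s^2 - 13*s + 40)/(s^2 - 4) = (s^2 - 13*s + 40)/(s^2 - 4)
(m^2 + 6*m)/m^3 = (m + 6)/m^2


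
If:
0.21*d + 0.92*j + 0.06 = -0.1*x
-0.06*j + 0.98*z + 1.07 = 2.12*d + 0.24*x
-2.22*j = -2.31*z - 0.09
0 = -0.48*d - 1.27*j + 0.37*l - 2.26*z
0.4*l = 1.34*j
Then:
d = 0.57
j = -0.08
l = -0.28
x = -1.02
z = -0.12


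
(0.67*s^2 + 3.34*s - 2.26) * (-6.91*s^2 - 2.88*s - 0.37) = -4.6297*s^4 - 25.009*s^3 + 5.7495*s^2 + 5.273*s + 0.8362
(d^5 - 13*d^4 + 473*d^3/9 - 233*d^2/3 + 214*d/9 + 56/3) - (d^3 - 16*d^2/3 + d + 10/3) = d^5 - 13*d^4 + 464*d^3/9 - 217*d^2/3 + 205*d/9 + 46/3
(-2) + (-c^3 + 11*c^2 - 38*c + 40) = -c^3 + 11*c^2 - 38*c + 38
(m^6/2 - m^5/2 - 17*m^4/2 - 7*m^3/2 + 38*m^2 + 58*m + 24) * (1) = m^6/2 - m^5/2 - 17*m^4/2 - 7*m^3/2 + 38*m^2 + 58*m + 24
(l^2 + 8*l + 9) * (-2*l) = -2*l^3 - 16*l^2 - 18*l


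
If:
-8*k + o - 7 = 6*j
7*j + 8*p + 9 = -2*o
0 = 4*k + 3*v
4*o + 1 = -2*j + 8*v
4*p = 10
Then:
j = -257/74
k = 1701/1184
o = -347/148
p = 5/2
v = -567/296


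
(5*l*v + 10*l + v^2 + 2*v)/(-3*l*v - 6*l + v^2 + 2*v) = (5*l + v)/(-3*l + v)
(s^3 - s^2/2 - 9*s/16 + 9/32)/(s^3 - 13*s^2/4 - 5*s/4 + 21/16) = (4*s - 3)/(2*(2*s - 7))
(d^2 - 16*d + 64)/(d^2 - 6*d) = (d^2 - 16*d + 64)/(d*(d - 6))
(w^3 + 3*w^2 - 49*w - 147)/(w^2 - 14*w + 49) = (w^2 + 10*w + 21)/(w - 7)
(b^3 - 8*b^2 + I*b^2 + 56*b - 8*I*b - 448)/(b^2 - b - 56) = (b^2 + I*b + 56)/(b + 7)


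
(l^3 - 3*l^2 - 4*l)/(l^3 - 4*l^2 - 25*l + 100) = l*(l + 1)/(l^2 - 25)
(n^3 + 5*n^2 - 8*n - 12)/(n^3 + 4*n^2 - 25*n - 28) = (n^2 + 4*n - 12)/(n^2 + 3*n - 28)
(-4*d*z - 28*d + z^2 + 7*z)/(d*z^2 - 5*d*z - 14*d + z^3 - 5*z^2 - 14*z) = (4*d*z + 28*d - z^2 - 7*z)/(-d*z^2 + 5*d*z + 14*d - z^3 + 5*z^2 + 14*z)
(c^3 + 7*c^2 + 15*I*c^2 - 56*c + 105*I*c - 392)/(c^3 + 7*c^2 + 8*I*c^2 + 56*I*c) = (c + 7*I)/c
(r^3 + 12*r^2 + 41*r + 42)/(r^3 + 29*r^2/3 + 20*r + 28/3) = 3*(r + 3)/(3*r + 2)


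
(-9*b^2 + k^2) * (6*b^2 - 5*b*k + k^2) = -54*b^4 + 45*b^3*k - 3*b^2*k^2 - 5*b*k^3 + k^4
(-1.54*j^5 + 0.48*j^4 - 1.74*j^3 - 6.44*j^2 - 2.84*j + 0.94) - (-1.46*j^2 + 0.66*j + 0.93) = -1.54*j^5 + 0.48*j^4 - 1.74*j^3 - 4.98*j^2 - 3.5*j + 0.0099999999999999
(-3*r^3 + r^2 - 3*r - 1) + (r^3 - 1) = -2*r^3 + r^2 - 3*r - 2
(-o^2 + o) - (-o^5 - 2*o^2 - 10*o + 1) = o^5 + o^2 + 11*o - 1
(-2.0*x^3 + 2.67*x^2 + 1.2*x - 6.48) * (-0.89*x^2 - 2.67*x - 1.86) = 1.78*x^5 + 2.9637*x^4 - 4.4769*x^3 - 2.403*x^2 + 15.0696*x + 12.0528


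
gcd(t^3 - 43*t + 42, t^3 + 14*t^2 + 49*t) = t + 7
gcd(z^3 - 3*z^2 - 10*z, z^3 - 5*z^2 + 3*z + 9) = 1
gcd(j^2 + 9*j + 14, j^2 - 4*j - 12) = j + 2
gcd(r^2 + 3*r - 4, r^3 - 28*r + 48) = 1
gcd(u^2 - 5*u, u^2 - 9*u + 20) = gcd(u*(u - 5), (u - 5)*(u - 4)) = u - 5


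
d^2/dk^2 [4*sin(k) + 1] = -4*sin(k)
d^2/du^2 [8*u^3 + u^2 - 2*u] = 48*u + 2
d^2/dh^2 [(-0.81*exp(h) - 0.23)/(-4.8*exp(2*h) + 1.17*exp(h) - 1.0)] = (18.6624*exp(4*h) + 25.74576*exp(3*h) - 27.20304*exp(2*h) - 3.153453*exp(h) + 1.0791)*exp(h)/(110.592*exp(6*h) - 80.8704*exp(5*h) + 88.83216*exp(4*h) - 35.297613*exp(3*h) + 18.5067*exp(2*h) - 3.51*exp(h) + 1.0)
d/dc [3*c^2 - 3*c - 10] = 6*c - 3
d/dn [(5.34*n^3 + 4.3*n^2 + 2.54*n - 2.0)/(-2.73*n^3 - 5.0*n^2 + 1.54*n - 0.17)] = (-7.105427357601e-15*n^5 - 14.961*n^4 + 30.3156*n^3 + 0.2186*n^2 - 21.462*n + 2.6482)/(7.4529*n^6 + 27.3*n^5 + 16.5916*n^4 - 14.4718*n^3 + 4.0716*n^2 - 0.5236*n + 0.0289)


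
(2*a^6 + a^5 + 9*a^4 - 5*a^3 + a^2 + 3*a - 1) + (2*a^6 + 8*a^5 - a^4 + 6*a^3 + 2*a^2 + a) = 4*a^6 + 9*a^5 + 8*a^4 + a^3 + 3*a^2 + 4*a - 1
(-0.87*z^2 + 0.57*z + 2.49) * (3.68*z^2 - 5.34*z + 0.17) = -3.2016*z^4 + 6.7434*z^3 + 5.9715*z^2 - 13.1997*z + 0.4233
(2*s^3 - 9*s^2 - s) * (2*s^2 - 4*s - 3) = 4*s^5 - 26*s^4 + 28*s^3 + 31*s^2 + 3*s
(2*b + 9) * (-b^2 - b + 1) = -2*b^3 - 11*b^2 - 7*b + 9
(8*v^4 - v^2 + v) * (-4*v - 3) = -32*v^5 - 24*v^4 + 4*v^3 - v^2 - 3*v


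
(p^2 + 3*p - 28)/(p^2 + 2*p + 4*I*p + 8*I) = (p^2 + 3*p - 28)/(p^2 + p*(2 + 4*I) + 8*I)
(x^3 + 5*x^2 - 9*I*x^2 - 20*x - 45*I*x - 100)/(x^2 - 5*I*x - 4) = (x^2 + 5*x*(1 - I) - 25*I)/(x - I)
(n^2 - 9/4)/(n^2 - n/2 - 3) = (n - 3/2)/(n - 2)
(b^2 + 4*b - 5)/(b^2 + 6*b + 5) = (b - 1)/(b + 1)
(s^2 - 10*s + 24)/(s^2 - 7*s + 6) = (s - 4)/(s - 1)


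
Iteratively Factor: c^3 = (c)*(c^2) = c^2*(c)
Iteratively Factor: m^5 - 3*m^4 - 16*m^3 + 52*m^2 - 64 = (m + 4)*(m^4 - 7*m^3 + 12*m^2 + 4*m - 16) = (m - 4)*(m + 4)*(m^3 - 3*m^2 + 4) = (m - 4)*(m - 2)*(m + 4)*(m^2 - m - 2) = (m - 4)*(m - 2)^2*(m + 4)*(m + 1)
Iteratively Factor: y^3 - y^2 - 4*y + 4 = (y - 1)*(y^2 - 4) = (y - 1)*(y + 2)*(y - 2)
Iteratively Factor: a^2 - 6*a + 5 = (a - 1)*(a - 5)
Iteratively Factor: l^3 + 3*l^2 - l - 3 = (l + 1)*(l^2 + 2*l - 3) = (l - 1)*(l + 1)*(l + 3)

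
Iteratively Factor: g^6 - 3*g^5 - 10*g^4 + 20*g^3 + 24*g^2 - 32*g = (g - 2)*(g^5 - g^4 - 12*g^3 - 4*g^2 + 16*g) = (g - 2)*(g + 2)*(g^4 - 3*g^3 - 6*g^2 + 8*g) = (g - 2)*(g - 1)*(g + 2)*(g^3 - 2*g^2 - 8*g) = g*(g - 2)*(g - 1)*(g + 2)*(g^2 - 2*g - 8) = g*(g - 2)*(g - 1)*(g + 2)^2*(g - 4)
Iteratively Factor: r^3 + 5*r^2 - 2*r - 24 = (r - 2)*(r^2 + 7*r + 12) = (r - 2)*(r + 3)*(r + 4)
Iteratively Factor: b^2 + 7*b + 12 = (b + 4)*(b + 3)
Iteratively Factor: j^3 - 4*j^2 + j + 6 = (j + 1)*(j^2 - 5*j + 6) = (j - 3)*(j + 1)*(j - 2)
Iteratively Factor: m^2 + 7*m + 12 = (m + 4)*(m + 3)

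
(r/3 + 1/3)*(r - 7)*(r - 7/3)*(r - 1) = r^4/3 - 28*r^3/9 + 46*r^2/9 + 28*r/9 - 49/9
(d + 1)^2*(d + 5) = d^3 + 7*d^2 + 11*d + 5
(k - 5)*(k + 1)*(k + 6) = k^3 + 2*k^2 - 29*k - 30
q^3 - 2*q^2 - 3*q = q*(q - 3)*(q + 1)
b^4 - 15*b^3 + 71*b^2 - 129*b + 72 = (b - 8)*(b - 3)^2*(b - 1)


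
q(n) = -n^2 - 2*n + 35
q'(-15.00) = 28.00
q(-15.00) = -160.00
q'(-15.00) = 28.00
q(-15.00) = -160.00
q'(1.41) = -4.82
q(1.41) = 30.19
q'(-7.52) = 13.04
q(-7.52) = -6.51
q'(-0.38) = -1.24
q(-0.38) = 35.62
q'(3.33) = -8.66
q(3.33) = 17.25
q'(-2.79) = 3.58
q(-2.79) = 32.80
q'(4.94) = -11.88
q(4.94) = 0.72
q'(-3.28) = 4.56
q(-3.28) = 30.80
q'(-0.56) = -0.88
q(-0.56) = 35.81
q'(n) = -2*n - 2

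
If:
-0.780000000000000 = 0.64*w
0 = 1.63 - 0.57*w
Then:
No Solution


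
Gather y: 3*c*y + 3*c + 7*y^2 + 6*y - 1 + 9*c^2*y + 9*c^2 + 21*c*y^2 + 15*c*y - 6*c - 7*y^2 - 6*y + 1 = 9*c^2 + 21*c*y^2 - 3*c + y*(9*c^2 + 18*c)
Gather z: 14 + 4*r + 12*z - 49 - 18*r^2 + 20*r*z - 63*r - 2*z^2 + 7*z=-18*r^2 - 59*r - 2*z^2 + z*(20*r + 19) - 35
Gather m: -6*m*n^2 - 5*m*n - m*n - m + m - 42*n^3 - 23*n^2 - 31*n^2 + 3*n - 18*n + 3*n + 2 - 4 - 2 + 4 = m*(-6*n^2 - 6*n) - 42*n^3 - 54*n^2 - 12*n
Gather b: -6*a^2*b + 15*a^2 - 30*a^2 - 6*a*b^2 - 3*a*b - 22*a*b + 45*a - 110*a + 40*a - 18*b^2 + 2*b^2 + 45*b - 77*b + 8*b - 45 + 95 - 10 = -15*a^2 - 25*a + b^2*(-6*a - 16) + b*(-6*a^2 - 25*a - 24) + 40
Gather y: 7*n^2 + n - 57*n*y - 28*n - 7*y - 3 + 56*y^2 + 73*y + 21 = 7*n^2 - 27*n + 56*y^2 + y*(66 - 57*n) + 18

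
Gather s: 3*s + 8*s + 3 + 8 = 11*s + 11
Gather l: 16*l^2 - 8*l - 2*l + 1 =16*l^2 - 10*l + 1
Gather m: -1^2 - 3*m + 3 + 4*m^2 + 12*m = 4*m^2 + 9*m + 2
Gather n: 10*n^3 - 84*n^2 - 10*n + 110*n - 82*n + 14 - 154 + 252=10*n^3 - 84*n^2 + 18*n + 112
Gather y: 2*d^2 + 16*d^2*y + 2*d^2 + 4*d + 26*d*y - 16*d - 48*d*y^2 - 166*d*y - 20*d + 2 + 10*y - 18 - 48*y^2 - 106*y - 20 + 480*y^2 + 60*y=4*d^2 - 32*d + y^2*(432 - 48*d) + y*(16*d^2 - 140*d - 36) - 36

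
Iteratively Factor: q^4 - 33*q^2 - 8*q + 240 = (q + 4)*(q^3 - 4*q^2 - 17*q + 60) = (q - 3)*(q + 4)*(q^2 - q - 20) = (q - 5)*(q - 3)*(q + 4)*(q + 4)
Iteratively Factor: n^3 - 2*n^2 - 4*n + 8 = (n - 2)*(n^2 - 4) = (n - 2)*(n + 2)*(n - 2)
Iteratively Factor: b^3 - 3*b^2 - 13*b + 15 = (b - 5)*(b^2 + 2*b - 3) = (b - 5)*(b - 1)*(b + 3)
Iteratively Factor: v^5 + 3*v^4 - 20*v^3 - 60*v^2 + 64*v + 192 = (v - 4)*(v^4 + 7*v^3 + 8*v^2 - 28*v - 48) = (v - 4)*(v + 3)*(v^3 + 4*v^2 - 4*v - 16) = (v - 4)*(v - 2)*(v + 3)*(v^2 + 6*v + 8) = (v - 4)*(v - 2)*(v + 2)*(v + 3)*(v + 4)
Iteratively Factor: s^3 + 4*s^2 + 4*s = (s + 2)*(s^2 + 2*s) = s*(s + 2)*(s + 2)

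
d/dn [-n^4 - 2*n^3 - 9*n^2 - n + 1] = -4*n^3 - 6*n^2 - 18*n - 1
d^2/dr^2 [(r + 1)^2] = 2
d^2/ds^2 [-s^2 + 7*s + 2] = -2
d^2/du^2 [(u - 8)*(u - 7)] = 2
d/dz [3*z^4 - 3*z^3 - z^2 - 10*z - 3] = 12*z^3 - 9*z^2 - 2*z - 10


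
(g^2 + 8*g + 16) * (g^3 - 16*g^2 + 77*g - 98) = g^5 - 8*g^4 - 35*g^3 + 262*g^2 + 448*g - 1568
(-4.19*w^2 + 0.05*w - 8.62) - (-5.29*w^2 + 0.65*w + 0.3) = 1.1*w^2 - 0.6*w - 8.92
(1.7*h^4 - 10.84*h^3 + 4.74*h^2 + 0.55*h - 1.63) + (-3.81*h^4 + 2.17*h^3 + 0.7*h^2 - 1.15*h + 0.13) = -2.11*h^4 - 8.67*h^3 + 5.44*h^2 - 0.6*h - 1.5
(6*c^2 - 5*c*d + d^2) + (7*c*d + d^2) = 6*c^2 + 2*c*d + 2*d^2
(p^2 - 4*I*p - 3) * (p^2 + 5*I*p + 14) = p^4 + I*p^3 + 31*p^2 - 71*I*p - 42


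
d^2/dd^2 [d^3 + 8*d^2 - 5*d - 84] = 6*d + 16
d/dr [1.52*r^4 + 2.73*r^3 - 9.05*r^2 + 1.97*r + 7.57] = 6.08*r^3 + 8.19*r^2 - 18.1*r + 1.97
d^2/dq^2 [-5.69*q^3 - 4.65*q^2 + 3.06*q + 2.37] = -34.14*q - 9.3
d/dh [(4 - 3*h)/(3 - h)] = -5/(h - 3)^2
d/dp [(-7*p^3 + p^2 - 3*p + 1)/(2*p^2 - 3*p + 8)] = (-14*p^4 + 42*p^3 - 165*p^2 + 12*p - 21)/(4*p^4 - 12*p^3 + 41*p^2 - 48*p + 64)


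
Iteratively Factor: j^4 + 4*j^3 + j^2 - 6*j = (j)*(j^3 + 4*j^2 + j - 6) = j*(j - 1)*(j^2 + 5*j + 6) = j*(j - 1)*(j + 3)*(j + 2)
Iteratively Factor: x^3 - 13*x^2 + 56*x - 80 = (x - 5)*(x^2 - 8*x + 16) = (x - 5)*(x - 4)*(x - 4)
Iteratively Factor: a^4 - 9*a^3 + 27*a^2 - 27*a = (a - 3)*(a^3 - 6*a^2 + 9*a) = a*(a - 3)*(a^2 - 6*a + 9) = a*(a - 3)^2*(a - 3)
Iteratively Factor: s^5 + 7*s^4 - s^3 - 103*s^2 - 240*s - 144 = (s + 1)*(s^4 + 6*s^3 - 7*s^2 - 96*s - 144) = (s - 4)*(s + 1)*(s^3 + 10*s^2 + 33*s + 36) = (s - 4)*(s + 1)*(s + 4)*(s^2 + 6*s + 9) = (s - 4)*(s + 1)*(s + 3)*(s + 4)*(s + 3)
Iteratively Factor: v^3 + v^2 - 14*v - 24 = (v - 4)*(v^2 + 5*v + 6) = (v - 4)*(v + 2)*(v + 3)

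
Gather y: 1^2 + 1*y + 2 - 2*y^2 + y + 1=-2*y^2 + 2*y + 4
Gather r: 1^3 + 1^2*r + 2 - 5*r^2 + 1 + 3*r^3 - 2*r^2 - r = 3*r^3 - 7*r^2 + 4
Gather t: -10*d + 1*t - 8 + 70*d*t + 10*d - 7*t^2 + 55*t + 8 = -7*t^2 + t*(70*d + 56)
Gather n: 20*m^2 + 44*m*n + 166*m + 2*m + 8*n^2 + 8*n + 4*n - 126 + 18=20*m^2 + 168*m + 8*n^2 + n*(44*m + 12) - 108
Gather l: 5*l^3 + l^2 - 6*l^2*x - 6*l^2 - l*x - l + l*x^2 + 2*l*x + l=5*l^3 + l^2*(-6*x - 5) + l*(x^2 + x)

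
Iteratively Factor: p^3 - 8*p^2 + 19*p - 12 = (p - 1)*(p^2 - 7*p + 12) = (p - 3)*(p - 1)*(p - 4)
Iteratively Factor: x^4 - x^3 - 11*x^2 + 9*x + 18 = (x + 1)*(x^3 - 2*x^2 - 9*x + 18) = (x + 1)*(x + 3)*(x^2 - 5*x + 6) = (x - 2)*(x + 1)*(x + 3)*(x - 3)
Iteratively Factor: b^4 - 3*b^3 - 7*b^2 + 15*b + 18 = (b - 3)*(b^3 - 7*b - 6) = (b - 3)*(b + 2)*(b^2 - 2*b - 3) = (b - 3)*(b + 1)*(b + 2)*(b - 3)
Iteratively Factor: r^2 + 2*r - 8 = (r - 2)*(r + 4)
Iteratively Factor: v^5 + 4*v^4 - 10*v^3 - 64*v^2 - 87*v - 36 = (v + 1)*(v^4 + 3*v^3 - 13*v^2 - 51*v - 36) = (v - 4)*(v + 1)*(v^3 + 7*v^2 + 15*v + 9) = (v - 4)*(v + 1)*(v + 3)*(v^2 + 4*v + 3) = (v - 4)*(v + 1)*(v + 3)^2*(v + 1)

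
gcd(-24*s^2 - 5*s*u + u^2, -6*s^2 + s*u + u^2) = 3*s + u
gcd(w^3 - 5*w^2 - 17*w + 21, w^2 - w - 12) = w + 3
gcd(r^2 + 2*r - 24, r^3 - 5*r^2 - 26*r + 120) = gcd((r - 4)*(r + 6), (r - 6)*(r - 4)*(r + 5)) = r - 4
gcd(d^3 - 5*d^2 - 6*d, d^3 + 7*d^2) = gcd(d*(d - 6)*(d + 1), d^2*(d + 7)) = d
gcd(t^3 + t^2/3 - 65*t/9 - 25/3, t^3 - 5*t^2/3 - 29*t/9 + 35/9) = t + 5/3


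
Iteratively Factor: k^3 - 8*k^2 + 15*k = (k)*(k^2 - 8*k + 15) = k*(k - 5)*(k - 3)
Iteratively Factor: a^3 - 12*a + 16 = (a - 2)*(a^2 + 2*a - 8) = (a - 2)*(a + 4)*(a - 2)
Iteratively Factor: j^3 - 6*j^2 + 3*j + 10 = (j + 1)*(j^2 - 7*j + 10) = (j - 2)*(j + 1)*(j - 5)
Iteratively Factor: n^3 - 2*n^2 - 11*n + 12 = (n - 4)*(n^2 + 2*n - 3) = (n - 4)*(n + 3)*(n - 1)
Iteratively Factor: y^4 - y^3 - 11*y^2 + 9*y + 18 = (y + 1)*(y^3 - 2*y^2 - 9*y + 18) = (y - 2)*(y + 1)*(y^2 - 9) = (y - 3)*(y - 2)*(y + 1)*(y + 3)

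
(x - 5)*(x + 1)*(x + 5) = x^3 + x^2 - 25*x - 25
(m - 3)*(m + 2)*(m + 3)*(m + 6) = m^4 + 8*m^3 + 3*m^2 - 72*m - 108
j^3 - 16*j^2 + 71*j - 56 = (j - 8)*(j - 7)*(j - 1)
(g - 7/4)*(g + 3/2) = g^2 - g/4 - 21/8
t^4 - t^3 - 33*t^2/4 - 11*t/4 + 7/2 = (t - 7/2)*(t - 1/2)*(t + 1)*(t + 2)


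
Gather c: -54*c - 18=-54*c - 18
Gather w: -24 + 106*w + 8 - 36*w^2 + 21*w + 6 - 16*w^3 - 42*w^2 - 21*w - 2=-16*w^3 - 78*w^2 + 106*w - 12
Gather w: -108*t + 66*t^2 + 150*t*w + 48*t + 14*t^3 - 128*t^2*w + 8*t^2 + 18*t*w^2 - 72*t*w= 14*t^3 + 74*t^2 + 18*t*w^2 - 60*t + w*(-128*t^2 + 78*t)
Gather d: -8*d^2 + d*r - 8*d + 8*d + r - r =-8*d^2 + d*r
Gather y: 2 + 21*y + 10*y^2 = 10*y^2 + 21*y + 2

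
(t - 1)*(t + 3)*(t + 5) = t^3 + 7*t^2 + 7*t - 15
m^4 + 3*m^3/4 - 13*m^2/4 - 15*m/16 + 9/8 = (m - 3/2)*(m - 1/2)*(m + 3/4)*(m + 2)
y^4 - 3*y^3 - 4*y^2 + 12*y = y*(y - 3)*(y - 2)*(y + 2)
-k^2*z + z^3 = z*(-k + z)*(k + z)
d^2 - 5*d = d*(d - 5)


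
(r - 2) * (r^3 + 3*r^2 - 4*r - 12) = r^4 + r^3 - 10*r^2 - 4*r + 24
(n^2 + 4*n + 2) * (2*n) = 2*n^3 + 8*n^2 + 4*n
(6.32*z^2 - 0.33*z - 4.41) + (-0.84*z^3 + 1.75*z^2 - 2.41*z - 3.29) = -0.84*z^3 + 8.07*z^2 - 2.74*z - 7.7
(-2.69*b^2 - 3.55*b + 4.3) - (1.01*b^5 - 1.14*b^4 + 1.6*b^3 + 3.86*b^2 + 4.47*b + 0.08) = -1.01*b^5 + 1.14*b^4 - 1.6*b^3 - 6.55*b^2 - 8.02*b + 4.22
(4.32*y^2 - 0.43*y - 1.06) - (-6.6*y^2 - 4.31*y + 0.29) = 10.92*y^2 + 3.88*y - 1.35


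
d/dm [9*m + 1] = 9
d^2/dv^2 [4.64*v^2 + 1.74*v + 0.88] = 9.28000000000000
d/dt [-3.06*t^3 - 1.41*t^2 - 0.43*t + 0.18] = -9.18*t^2 - 2.82*t - 0.43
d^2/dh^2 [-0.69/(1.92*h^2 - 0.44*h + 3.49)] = (5.087232*h^2 - 1.165824*h - 0.69*(3.84*h - 0.44)*(7.68*h - 0.88) + 9.247104)/(1.92*h^2 - 0.44*h + 3.49)^3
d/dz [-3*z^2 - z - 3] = -6*z - 1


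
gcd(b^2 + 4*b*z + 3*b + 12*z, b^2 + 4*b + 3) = b + 3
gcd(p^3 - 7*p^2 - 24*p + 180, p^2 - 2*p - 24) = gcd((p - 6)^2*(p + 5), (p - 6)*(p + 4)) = p - 6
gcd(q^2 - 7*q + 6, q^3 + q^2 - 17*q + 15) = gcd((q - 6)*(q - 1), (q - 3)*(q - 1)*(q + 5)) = q - 1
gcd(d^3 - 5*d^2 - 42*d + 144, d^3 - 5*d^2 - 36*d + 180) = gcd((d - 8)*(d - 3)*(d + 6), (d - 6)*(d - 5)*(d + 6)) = d + 6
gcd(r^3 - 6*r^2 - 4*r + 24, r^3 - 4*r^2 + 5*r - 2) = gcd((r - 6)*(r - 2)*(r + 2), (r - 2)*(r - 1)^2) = r - 2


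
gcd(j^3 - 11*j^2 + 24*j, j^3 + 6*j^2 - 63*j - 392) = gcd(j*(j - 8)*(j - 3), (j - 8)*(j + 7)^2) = j - 8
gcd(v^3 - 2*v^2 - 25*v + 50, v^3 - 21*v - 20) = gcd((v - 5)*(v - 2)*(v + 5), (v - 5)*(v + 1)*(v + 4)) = v - 5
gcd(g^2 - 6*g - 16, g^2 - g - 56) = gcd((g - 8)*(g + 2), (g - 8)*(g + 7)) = g - 8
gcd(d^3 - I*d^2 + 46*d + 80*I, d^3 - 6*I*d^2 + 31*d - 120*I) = d^2 - 3*I*d + 40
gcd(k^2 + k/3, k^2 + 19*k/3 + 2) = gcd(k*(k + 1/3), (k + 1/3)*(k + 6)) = k + 1/3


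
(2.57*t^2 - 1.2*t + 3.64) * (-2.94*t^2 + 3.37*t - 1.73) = -7.5558*t^4 + 12.1889*t^3 - 19.1917*t^2 + 14.3428*t - 6.2972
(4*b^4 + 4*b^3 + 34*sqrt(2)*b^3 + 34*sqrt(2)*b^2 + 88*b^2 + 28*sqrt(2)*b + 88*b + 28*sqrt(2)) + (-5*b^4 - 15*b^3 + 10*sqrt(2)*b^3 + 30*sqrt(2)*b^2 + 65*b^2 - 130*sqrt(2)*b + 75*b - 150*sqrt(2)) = -b^4 - 11*b^3 + 44*sqrt(2)*b^3 + 64*sqrt(2)*b^2 + 153*b^2 - 102*sqrt(2)*b + 163*b - 122*sqrt(2)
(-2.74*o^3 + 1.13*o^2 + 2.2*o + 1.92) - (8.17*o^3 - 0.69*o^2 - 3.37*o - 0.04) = -10.91*o^3 + 1.82*o^2 + 5.57*o + 1.96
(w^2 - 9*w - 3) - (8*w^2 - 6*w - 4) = -7*w^2 - 3*w + 1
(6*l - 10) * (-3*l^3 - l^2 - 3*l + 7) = -18*l^4 + 24*l^3 - 8*l^2 + 72*l - 70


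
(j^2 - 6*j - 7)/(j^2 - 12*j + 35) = (j + 1)/(j - 5)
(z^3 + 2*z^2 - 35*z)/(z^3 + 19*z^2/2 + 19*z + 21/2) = 2*z*(z - 5)/(2*z^2 + 5*z + 3)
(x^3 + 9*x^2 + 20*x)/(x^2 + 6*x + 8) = x*(x + 5)/(x + 2)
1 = 1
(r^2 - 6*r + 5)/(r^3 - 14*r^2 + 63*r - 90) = (r - 1)/(r^2 - 9*r + 18)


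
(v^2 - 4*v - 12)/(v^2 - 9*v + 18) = (v + 2)/(v - 3)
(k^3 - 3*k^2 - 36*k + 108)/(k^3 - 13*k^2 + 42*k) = (k^2 + 3*k - 18)/(k*(k - 7))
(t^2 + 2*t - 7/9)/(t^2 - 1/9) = (3*t + 7)/(3*t + 1)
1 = 1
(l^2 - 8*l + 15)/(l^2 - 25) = (l - 3)/(l + 5)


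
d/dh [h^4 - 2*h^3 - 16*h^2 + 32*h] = 4*h^3 - 6*h^2 - 32*h + 32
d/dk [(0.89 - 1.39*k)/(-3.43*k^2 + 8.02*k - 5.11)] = (-4.7677*k^2 + 6.1054*k - 0.0348999999999995)/(11.7649*k^4 - 55.0172*k^3 + 99.375*k^2 - 81.9644*k + 26.1121)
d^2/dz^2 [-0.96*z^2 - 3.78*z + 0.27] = -1.92000000000000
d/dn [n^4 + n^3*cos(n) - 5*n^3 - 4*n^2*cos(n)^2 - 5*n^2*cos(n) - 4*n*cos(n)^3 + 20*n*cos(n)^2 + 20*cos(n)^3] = -n^3*sin(n) + 4*n^3 + 5*n^2*sin(n) + 4*n^2*sin(2*n) + 3*n^2*cos(n) - 15*n^2 + 12*n*sin(n)*cos(n)^2 - 20*n*sin(2*n) - 8*n*cos(n)^2 - 10*n*cos(n) - 60*sin(n)*cos(n)^2 - 4*cos(n)^3 + 20*cos(n)^2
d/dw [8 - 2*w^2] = -4*w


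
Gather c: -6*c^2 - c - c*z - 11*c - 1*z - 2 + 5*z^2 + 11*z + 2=-6*c^2 + c*(-z - 12) + 5*z^2 + 10*z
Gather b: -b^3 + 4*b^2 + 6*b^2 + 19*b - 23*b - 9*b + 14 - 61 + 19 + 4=-b^3 + 10*b^2 - 13*b - 24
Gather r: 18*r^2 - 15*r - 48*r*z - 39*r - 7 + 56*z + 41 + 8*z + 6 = 18*r^2 + r*(-48*z - 54) + 64*z + 40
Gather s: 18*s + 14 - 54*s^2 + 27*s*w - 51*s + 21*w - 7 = -54*s^2 + s*(27*w - 33) + 21*w + 7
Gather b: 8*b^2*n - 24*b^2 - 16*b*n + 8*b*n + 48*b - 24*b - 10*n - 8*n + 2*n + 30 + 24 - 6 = b^2*(8*n - 24) + b*(24 - 8*n) - 16*n + 48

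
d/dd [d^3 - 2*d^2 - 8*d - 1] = 3*d^2 - 4*d - 8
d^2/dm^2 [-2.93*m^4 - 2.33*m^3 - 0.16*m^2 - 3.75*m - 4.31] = -35.16*m^2 - 13.98*m - 0.32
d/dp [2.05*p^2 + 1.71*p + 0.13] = 4.1*p + 1.71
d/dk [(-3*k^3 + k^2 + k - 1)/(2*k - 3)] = (-12*k^3 + 29*k^2 - 6*k - 1)/(4*k^2 - 12*k + 9)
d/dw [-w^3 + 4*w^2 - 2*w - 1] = -3*w^2 + 8*w - 2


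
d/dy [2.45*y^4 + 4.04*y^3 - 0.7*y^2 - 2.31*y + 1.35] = 9.8*y^3 + 12.12*y^2 - 1.4*y - 2.31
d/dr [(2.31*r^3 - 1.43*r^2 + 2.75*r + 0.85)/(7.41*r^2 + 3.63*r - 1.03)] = (17.1171*r^4 + 16.7706*r^3 - 32.7063*r^2 - 9.6512*r - 5.918)/(54.9081*r^4 + 53.7966*r^3 - 2.0877*r^2 - 7.4778*r + 1.0609)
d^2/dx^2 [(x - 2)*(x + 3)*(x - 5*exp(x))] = -5*x^2*exp(x) - 25*x*exp(x) + 6*x + 10*exp(x) + 2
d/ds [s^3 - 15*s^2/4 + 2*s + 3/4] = 3*s^2 - 15*s/2 + 2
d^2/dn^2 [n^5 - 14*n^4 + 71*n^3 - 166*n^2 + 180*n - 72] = 20*n^3 - 168*n^2 + 426*n - 332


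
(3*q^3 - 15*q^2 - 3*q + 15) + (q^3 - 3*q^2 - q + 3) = 4*q^3 - 18*q^2 - 4*q + 18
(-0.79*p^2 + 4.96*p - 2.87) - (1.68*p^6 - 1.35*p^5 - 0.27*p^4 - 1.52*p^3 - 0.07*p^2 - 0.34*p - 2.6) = -1.68*p^6 + 1.35*p^5 + 0.27*p^4 + 1.52*p^3 - 0.72*p^2 + 5.3*p - 0.27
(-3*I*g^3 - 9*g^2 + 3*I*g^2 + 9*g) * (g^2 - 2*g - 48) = -3*I*g^5 - 9*g^4 + 9*I*g^4 + 27*g^3 + 138*I*g^3 + 414*g^2 - 144*I*g^2 - 432*g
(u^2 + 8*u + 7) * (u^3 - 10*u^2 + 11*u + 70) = u^5 - 2*u^4 - 62*u^3 + 88*u^2 + 637*u + 490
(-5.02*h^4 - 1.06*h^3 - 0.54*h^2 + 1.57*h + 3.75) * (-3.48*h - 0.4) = 17.4696*h^5 + 5.6968*h^4 + 2.3032*h^3 - 5.2476*h^2 - 13.678*h - 1.5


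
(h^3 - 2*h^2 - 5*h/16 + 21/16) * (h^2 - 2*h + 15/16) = h^5 - 4*h^4 + 37*h^3/8 + h^2/16 - 747*h/256 + 315/256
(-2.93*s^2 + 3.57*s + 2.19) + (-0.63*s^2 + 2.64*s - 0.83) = -3.56*s^2 + 6.21*s + 1.36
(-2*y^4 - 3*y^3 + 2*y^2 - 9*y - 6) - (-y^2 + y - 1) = -2*y^4 - 3*y^3 + 3*y^2 - 10*y - 5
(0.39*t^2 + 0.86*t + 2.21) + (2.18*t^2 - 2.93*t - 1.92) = 2.57*t^2 - 2.07*t + 0.29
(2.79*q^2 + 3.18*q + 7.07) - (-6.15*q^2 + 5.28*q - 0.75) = 8.94*q^2 - 2.1*q + 7.82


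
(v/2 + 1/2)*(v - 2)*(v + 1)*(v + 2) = v^4/2 + v^3 - 3*v^2/2 - 4*v - 2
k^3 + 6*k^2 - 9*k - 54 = (k - 3)*(k + 3)*(k + 6)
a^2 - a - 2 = (a - 2)*(a + 1)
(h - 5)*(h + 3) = h^2 - 2*h - 15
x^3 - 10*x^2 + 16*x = x*(x - 8)*(x - 2)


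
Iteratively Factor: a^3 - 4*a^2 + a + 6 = (a - 2)*(a^2 - 2*a - 3) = (a - 3)*(a - 2)*(a + 1)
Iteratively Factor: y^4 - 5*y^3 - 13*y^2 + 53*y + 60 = (y + 1)*(y^3 - 6*y^2 - 7*y + 60) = (y + 1)*(y + 3)*(y^2 - 9*y + 20) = (y - 5)*(y + 1)*(y + 3)*(y - 4)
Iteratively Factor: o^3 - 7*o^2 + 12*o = (o)*(o^2 - 7*o + 12) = o*(o - 3)*(o - 4)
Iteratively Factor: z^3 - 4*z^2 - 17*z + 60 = (z - 3)*(z^2 - z - 20) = (z - 3)*(z + 4)*(z - 5)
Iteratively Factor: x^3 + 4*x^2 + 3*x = (x)*(x^2 + 4*x + 3) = x*(x + 3)*(x + 1)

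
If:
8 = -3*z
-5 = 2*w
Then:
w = -5/2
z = -8/3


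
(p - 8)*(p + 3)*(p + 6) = p^3 + p^2 - 54*p - 144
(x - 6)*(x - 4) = x^2 - 10*x + 24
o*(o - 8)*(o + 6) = o^3 - 2*o^2 - 48*o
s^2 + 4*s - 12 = (s - 2)*(s + 6)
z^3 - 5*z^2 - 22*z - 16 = (z - 8)*(z + 1)*(z + 2)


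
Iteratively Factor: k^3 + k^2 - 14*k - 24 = (k + 2)*(k^2 - k - 12) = (k - 4)*(k + 2)*(k + 3)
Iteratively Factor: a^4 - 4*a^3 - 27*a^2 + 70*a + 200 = (a + 4)*(a^3 - 8*a^2 + 5*a + 50) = (a - 5)*(a + 4)*(a^2 - 3*a - 10) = (a - 5)^2*(a + 4)*(a + 2)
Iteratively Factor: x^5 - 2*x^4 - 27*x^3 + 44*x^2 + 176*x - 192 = (x - 4)*(x^4 + 2*x^3 - 19*x^2 - 32*x + 48) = (x - 4)*(x + 4)*(x^3 - 2*x^2 - 11*x + 12) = (x - 4)*(x - 1)*(x + 4)*(x^2 - x - 12) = (x - 4)^2*(x - 1)*(x + 4)*(x + 3)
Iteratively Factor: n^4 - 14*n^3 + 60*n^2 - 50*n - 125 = (n - 5)*(n^3 - 9*n^2 + 15*n + 25) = (n - 5)*(n + 1)*(n^2 - 10*n + 25) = (n - 5)^2*(n + 1)*(n - 5)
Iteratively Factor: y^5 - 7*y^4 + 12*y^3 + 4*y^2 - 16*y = (y + 1)*(y^4 - 8*y^3 + 20*y^2 - 16*y) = (y - 2)*(y + 1)*(y^3 - 6*y^2 + 8*y) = (y - 2)^2*(y + 1)*(y^2 - 4*y) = (y - 4)*(y - 2)^2*(y + 1)*(y)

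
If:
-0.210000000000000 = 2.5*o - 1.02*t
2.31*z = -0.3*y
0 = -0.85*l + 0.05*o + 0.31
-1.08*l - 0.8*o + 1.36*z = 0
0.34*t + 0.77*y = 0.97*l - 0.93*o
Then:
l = 0.31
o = -0.97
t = -2.18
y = 2.52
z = -0.33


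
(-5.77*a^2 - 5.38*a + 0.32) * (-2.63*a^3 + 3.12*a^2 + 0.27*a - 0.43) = 15.1751*a^5 - 3.853*a^4 - 19.1851*a^3 + 2.0269*a^2 + 2.3998*a - 0.1376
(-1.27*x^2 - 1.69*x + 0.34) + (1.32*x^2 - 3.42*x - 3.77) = 0.05*x^2 - 5.11*x - 3.43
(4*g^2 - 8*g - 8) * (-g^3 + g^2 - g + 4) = -4*g^5 + 12*g^4 - 4*g^3 + 16*g^2 - 24*g - 32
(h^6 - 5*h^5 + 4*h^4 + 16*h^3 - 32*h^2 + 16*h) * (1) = h^6 - 5*h^5 + 4*h^4 + 16*h^3 - 32*h^2 + 16*h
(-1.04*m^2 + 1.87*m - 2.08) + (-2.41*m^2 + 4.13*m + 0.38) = -3.45*m^2 + 6.0*m - 1.7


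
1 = 1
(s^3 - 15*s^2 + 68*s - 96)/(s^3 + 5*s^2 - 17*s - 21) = (s^2 - 12*s + 32)/(s^2 + 8*s + 7)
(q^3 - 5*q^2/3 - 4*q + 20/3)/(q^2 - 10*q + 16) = (3*q^2 + q - 10)/(3*(q - 8))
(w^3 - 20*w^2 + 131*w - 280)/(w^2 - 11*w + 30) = (w^2 - 15*w + 56)/(w - 6)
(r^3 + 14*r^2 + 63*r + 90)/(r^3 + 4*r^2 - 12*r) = (r^2 + 8*r + 15)/(r*(r - 2))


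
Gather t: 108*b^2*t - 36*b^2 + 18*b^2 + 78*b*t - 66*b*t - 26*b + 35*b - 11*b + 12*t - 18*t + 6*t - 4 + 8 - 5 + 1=-18*b^2 - 2*b + t*(108*b^2 + 12*b)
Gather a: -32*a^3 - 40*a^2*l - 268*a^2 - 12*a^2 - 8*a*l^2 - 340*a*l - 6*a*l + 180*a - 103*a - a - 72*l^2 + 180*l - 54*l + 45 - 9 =-32*a^3 + a^2*(-40*l - 280) + a*(-8*l^2 - 346*l + 76) - 72*l^2 + 126*l + 36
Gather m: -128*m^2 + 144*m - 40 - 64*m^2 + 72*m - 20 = -192*m^2 + 216*m - 60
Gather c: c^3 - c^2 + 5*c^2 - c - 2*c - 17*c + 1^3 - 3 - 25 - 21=c^3 + 4*c^2 - 20*c - 48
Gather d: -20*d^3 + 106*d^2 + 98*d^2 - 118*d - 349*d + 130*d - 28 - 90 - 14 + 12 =-20*d^3 + 204*d^2 - 337*d - 120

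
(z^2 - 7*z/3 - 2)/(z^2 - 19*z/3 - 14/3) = (z - 3)/(z - 7)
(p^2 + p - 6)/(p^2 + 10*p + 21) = (p - 2)/(p + 7)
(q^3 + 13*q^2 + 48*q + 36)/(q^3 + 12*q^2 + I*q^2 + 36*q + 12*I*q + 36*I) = (q + 1)/(q + I)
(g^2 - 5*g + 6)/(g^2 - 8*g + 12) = (g - 3)/(g - 6)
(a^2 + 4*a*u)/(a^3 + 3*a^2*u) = (a + 4*u)/(a*(a + 3*u))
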